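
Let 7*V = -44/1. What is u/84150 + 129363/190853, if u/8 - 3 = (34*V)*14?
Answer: 243162289/617703075 ≈ 0.39366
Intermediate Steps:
V = -44/7 (V = (-44/1)/7 = (-44*1)/7 = (1/7)*(-44) = -44/7 ≈ -6.2857)
u = -23912 (u = 24 + 8*((34*(-44/7))*14) = 24 + 8*(-1496/7*14) = 24 + 8*(-2992) = 24 - 23936 = -23912)
u/84150 + 129363/190853 = -23912/84150 + 129363/190853 = -23912*1/84150 + 129363*(1/190853) = -11956/42075 + 9951/14681 = 243162289/617703075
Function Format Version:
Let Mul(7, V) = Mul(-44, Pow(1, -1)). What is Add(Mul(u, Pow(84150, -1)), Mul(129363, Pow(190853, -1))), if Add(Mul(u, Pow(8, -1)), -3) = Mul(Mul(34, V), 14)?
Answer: Rational(243162289, 617703075) ≈ 0.39366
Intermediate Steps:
V = Rational(-44, 7) (V = Mul(Rational(1, 7), Mul(-44, Pow(1, -1))) = Mul(Rational(1, 7), Mul(-44, 1)) = Mul(Rational(1, 7), -44) = Rational(-44, 7) ≈ -6.2857)
u = -23912 (u = Add(24, Mul(8, Mul(Mul(34, Rational(-44, 7)), 14))) = Add(24, Mul(8, Mul(Rational(-1496, 7), 14))) = Add(24, Mul(8, -2992)) = Add(24, -23936) = -23912)
Add(Mul(u, Pow(84150, -1)), Mul(129363, Pow(190853, -1))) = Add(Mul(-23912, Pow(84150, -1)), Mul(129363, Pow(190853, -1))) = Add(Mul(-23912, Rational(1, 84150)), Mul(129363, Rational(1, 190853))) = Add(Rational(-11956, 42075), Rational(9951, 14681)) = Rational(243162289, 617703075)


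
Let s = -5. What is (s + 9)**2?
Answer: 16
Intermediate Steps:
(s + 9)**2 = (-5 + 9)**2 = 4**2 = 16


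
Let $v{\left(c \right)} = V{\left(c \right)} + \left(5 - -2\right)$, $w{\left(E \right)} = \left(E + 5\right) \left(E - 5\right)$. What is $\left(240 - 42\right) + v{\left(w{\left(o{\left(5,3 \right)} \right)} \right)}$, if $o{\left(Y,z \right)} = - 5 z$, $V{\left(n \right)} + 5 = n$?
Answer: $400$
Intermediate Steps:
$V{\left(n \right)} = -5 + n$
$w{\left(E \right)} = \left(-5 + E\right) \left(5 + E\right)$ ($w{\left(E \right)} = \left(5 + E\right) \left(-5 + E\right) = \left(-5 + E\right) \left(5 + E\right)$)
$v{\left(c \right)} = 2 + c$ ($v{\left(c \right)} = \left(-5 + c\right) + \left(5 - -2\right) = \left(-5 + c\right) + \left(5 + 2\right) = \left(-5 + c\right) + 7 = 2 + c$)
$\left(240 - 42\right) + v{\left(w{\left(o{\left(5,3 \right)} \right)} \right)} = \left(240 - 42\right) + \left(2 - \left(25 - \left(\left(-5\right) 3\right)^{2}\right)\right) = 198 + \left(2 - \left(25 - \left(-15\right)^{2}\right)\right) = 198 + \left(2 + \left(-25 + 225\right)\right) = 198 + \left(2 + 200\right) = 198 + 202 = 400$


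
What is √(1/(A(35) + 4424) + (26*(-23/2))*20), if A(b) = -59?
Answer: I*√12659809015/1455 ≈ 77.33*I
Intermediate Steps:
√(1/(A(35) + 4424) + (26*(-23/2))*20) = √(1/(-59 + 4424) + (26*(-23/2))*20) = √(1/4365 + (26*(-23*½))*20) = √(1/4365 + (26*(-23/2))*20) = √(1/4365 - 299*20) = √(1/4365 - 5980) = √(-26102699/4365) = I*√12659809015/1455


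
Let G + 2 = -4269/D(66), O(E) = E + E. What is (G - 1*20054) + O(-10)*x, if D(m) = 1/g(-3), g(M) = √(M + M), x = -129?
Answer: -17476 - 4269*I*√6 ≈ -17476.0 - 10457.0*I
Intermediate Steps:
g(M) = √2*√M (g(M) = √(2*M) = √2*√M)
D(m) = -I*√6/6 (D(m) = 1/(√2*√(-3)) = 1/(√2*(I*√3)) = 1/(I*√6) = -I*√6/6)
O(E) = 2*E
G = -2 - 4269*I*√6 ≈ -2.0 - 10457.0*I
(G - 1*20054) + O(-10)*x = ((-2 - 4269*I*√6) - 1*20054) + (2*(-10))*(-129) = ((-2 - 4269*I*√6) - 20054) - 20*(-129) = (-20056 - 4269*I*√6) + 2580 = -17476 - 4269*I*√6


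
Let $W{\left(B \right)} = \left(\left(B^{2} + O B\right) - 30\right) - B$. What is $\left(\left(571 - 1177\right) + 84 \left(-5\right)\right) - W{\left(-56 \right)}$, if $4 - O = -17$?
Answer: $-3012$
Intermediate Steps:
$O = 21$ ($O = 4 - -17 = 4 + 17 = 21$)
$W{\left(B \right)} = -30 + B^{2} + 20 B$ ($W{\left(B \right)} = \left(\left(B^{2} + 21 B\right) - 30\right) - B = \left(-30 + B^{2} + 21 B\right) - B = -30 + B^{2} + 20 B$)
$\left(\left(571 - 1177\right) + 84 \left(-5\right)\right) - W{\left(-56 \right)} = \left(\left(571 - 1177\right) + 84 \left(-5\right)\right) - \left(-30 + \left(-56\right)^{2} + 20 \left(-56\right)\right) = \left(-606 - 420\right) - \left(-30 + 3136 - 1120\right) = -1026 - 1986 = -3012$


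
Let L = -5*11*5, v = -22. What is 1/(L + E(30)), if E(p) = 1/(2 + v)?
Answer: -20/5501 ≈ -0.0036357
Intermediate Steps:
E(p) = -1/20 (E(p) = 1/(2 - 22) = 1/(-20) = -1/20)
L = -275 (L = -55*5 = -275)
1/(L + E(30)) = 1/(-275 - 1/20) = 1/(-5501/20) = -20/5501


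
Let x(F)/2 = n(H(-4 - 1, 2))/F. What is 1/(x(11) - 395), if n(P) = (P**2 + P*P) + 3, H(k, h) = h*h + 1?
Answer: -11/4239 ≈ -0.0025950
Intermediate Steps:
H(k, h) = 1 + h**2 (H(k, h) = h**2 + 1 = 1 + h**2)
n(P) = 3 + 2*P**2 (n(P) = (P**2 + P**2) + 3 = 2*P**2 + 3 = 3 + 2*P**2)
x(F) = 106/F (x(F) = 2*((3 + 2*(1 + 2**2)**2)/F) = 2*((3 + 2*(1 + 4)**2)/F) = 2*((3 + 2*5**2)/F) = 2*((3 + 2*25)/F) = 2*((3 + 50)/F) = 2*(53/F) = 106/F)
1/(x(11) - 395) = 1/(106/11 - 395) = 1/(-4239/11) = -11/4239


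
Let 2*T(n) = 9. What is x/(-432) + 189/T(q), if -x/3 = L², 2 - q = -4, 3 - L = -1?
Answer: 379/9 ≈ 42.111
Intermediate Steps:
L = 4 (L = 3 - 1*(-1) = 3 + 1 = 4)
q = 6 (q = 2 - 1*(-4) = 2 + 4 = 6)
T(n) = 9/2 (T(n) = (½)*9 = 9/2)
x = -48 (x = -3*4² = -3*16 = -48)
x/(-432) + 189/T(q) = -48/(-432) + 189/(9/2) = -48*(-1/432) + 189*(2/9) = ⅑ + 42 = 379/9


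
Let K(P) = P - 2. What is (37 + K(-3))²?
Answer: 1024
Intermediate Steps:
K(P) = -2 + P
(37 + K(-3))² = (37 + (-2 - 3))² = (37 - 5)² = 32² = 1024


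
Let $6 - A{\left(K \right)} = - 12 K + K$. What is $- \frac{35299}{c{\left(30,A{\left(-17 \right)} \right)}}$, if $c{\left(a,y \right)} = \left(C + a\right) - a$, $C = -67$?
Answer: $\frac{35299}{67} \approx 526.85$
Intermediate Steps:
$A{\left(K \right)} = 6 + 11 K$ ($A{\left(K \right)} = 6 - \left(- 12 K + K\right) = 6 - - 11 K = 6 + 11 K$)
$c{\left(a,y \right)} = -67$ ($c{\left(a,y \right)} = \left(-67 + a\right) - a = -67$)
$- \frac{35299}{c{\left(30,A{\left(-17 \right)} \right)}} = - \frac{35299}{-67} = \left(-35299\right) \left(- \frac{1}{67}\right) = \frac{35299}{67}$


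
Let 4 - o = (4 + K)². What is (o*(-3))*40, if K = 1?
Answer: 2520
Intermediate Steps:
o = -21 (o = 4 - (4 + 1)² = 4 - 1*5² = 4 - 1*25 = 4 - 25 = -21)
(o*(-3))*40 = -21*(-3)*40 = 63*40 = 2520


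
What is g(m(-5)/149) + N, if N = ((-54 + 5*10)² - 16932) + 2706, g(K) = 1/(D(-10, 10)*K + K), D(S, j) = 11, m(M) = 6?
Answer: -1022971/72 ≈ -14208.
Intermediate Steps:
g(K) = 1/(12*K) (g(K) = 1/(11*K + K) = 1/(12*K))
N = -14210 (N = ((-54 + 50)² - 16932) + 2706 = ((-4)² - 16932) + 2706 = (16 - 16932) + 2706 = -16916 + 2706 = -14210)
g(m(-5)/149) + N = 1/(12*((6/149))) - 14210 = 1/(12*((6*(1/149)))) - 14210 = 1/(12*(6/149)) - 14210 = (1/12)*(149/6) - 14210 = 149/72 - 14210 = -1022971/72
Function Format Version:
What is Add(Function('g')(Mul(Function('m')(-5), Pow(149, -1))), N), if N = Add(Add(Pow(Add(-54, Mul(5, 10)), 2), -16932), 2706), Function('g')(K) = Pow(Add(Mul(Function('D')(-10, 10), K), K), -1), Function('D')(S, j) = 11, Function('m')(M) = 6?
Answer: Rational(-1022971, 72) ≈ -14208.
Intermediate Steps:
Function('g')(K) = Mul(Rational(1, 12), Pow(K, -1)) (Function('g')(K) = Pow(Add(Mul(11, K), K), -1) = Pow(Mul(12, K), -1) = Mul(Rational(1, 12), Pow(K, -1)))
N = -14210 (N = Add(Add(Pow(Add(-54, 50), 2), -16932), 2706) = Add(Add(Pow(-4, 2), -16932), 2706) = Add(Add(16, -16932), 2706) = Add(-16916, 2706) = -14210)
Add(Function('g')(Mul(Function('m')(-5), Pow(149, -1))), N) = Add(Mul(Rational(1, 12), Pow(Mul(6, Pow(149, -1)), -1)), -14210) = Add(Mul(Rational(1, 12), Pow(Mul(6, Rational(1, 149)), -1)), -14210) = Add(Mul(Rational(1, 12), Pow(Rational(6, 149), -1)), -14210) = Add(Mul(Rational(1, 12), Rational(149, 6)), -14210) = Add(Rational(149, 72), -14210) = Rational(-1022971, 72)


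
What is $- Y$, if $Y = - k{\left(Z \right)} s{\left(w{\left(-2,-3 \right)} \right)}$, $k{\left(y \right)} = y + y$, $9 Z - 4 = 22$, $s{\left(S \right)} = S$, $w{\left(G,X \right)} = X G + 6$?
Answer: $\frac{208}{3} \approx 69.333$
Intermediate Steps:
$w{\left(G,X \right)} = 6 + G X$ ($w{\left(G,X \right)} = G X + 6 = 6 + G X$)
$Z = \frac{26}{9}$ ($Z = \frac{4}{9} + \frac{1}{9} \cdot 22 = \frac{4}{9} + \frac{22}{9} = \frac{26}{9} \approx 2.8889$)
$k{\left(y \right)} = 2 y$
$Y = - \frac{208}{3}$ ($Y = - 2 \cdot \frac{26}{9} \left(6 - -6\right) = - \frac{52 \left(6 + 6\right)}{9} = - \frac{52 \cdot 12}{9} = \left(-1\right) \frac{208}{3} = - \frac{208}{3} \approx -69.333$)
$- Y = \left(-1\right) \left(- \frac{208}{3}\right) = \frac{208}{3}$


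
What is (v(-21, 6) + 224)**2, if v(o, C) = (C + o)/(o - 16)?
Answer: 68939809/1369 ≈ 50358.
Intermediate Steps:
v(o, C) = (C + o)/(-16 + o)
(v(-21, 6) + 224)**2 = ((6 - 21)/(-16 - 21) + 224)**2 = (-15/(-37) + 224)**2 = (-1/37*(-15) + 224)**2 = (15/37 + 224)**2 = (8303/37)**2 = 68939809/1369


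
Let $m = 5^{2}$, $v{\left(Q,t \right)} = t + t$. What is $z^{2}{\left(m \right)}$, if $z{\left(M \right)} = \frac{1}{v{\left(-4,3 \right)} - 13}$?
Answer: $\frac{1}{49} \approx 0.020408$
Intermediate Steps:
$v{\left(Q,t \right)} = 2 t$
$m = 25$
$z{\left(M \right)} = - \frac{1}{7}$ ($z{\left(M \right)} = \frac{1}{2 \cdot 3 - 13} = \frac{1}{6 - 13} = \frac{1}{-7} = - \frac{1}{7}$)
$z^{2}{\left(m \right)} = \left(- \frac{1}{7}\right)^{2} = \frac{1}{49}$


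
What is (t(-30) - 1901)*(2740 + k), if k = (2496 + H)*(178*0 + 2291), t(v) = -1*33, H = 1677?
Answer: -18495002522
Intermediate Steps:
t(v) = -33
k = 9560343 (k = (2496 + 1677)*(178*0 + 2291) = 4173*(0 + 2291) = 4173*2291 = 9560343)
(t(-30) - 1901)*(2740 + k) = (-33 - 1901)*(2740 + 9560343) = -1934*9563083 = -18495002522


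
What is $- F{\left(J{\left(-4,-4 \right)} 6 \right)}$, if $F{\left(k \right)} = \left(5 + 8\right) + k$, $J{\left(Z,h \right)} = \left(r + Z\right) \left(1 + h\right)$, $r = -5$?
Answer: $-175$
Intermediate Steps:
$J{\left(Z,h \right)} = \left(1 + h\right) \left(-5 + Z\right)$ ($J{\left(Z,h \right)} = \left(-5 + Z\right) \left(1 + h\right) = \left(1 + h\right) \left(-5 + Z\right)$)
$F{\left(k \right)} = 13 + k$
$- F{\left(J{\left(-4,-4 \right)} 6 \right)} = - (13 + \left(-5 - 4 - -20 - -16\right) 6) = - (13 + \left(-5 - 4 + 20 + 16\right) 6) = - (13 + 27 \cdot 6) = - (13 + 162) = \left(-1\right) 175 = -175$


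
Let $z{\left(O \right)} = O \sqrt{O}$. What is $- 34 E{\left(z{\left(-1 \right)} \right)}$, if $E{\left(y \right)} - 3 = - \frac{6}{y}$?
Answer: $-102 + 204 i \approx -102.0 + 204.0 i$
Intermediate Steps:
$z{\left(O \right)} = O^{\frac{3}{2}}$
$E{\left(y \right)} = 3 - \frac{6}{y}$
$- 34 E{\left(z{\left(-1 \right)} \right)} = - 34 \left(3 - \frac{6}{\left(-1\right)^{\frac{3}{2}}}\right) = - 34 \left(3 - \frac{6}{\left(-1\right) i}\right) = - 34 \left(3 - 6 i\right) = -102 + 204 i$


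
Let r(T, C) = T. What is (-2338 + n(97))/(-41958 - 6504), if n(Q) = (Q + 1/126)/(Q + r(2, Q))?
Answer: 29151989/604514988 ≈ 0.048224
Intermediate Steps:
n(Q) = (1/126 + Q)/(2 + Q) (n(Q) = (Q + 1/126)/(Q + 2) = (Q + 1/126)/(2 + Q) = (1/126 + Q)/(2 + Q))
(-2338 + n(97))/(-41958 - 6504) = (-2338 + (1/126 + 97)/(2 + 97))/(-41958 - 6504) = (-2338 + (12223/126)/99)/(-48462) = (-2338 + (1/99)*(12223/126))*(-1/48462) = (-2338 + 12223/12474)*(-1/48462) = -29151989/12474*(-1/48462) = 29151989/604514988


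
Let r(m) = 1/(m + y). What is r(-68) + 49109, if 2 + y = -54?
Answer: 6089515/124 ≈ 49109.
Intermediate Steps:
y = -56 (y = -2 - 54 = -56)
r(m) = 1/(-56 + m) (r(m) = 1/(m - 56) = 1/(-56 + m))
r(-68) + 49109 = 1/(-56 - 68) + 49109 = 1/(-124) + 49109 = -1/124 + 49109 = 6089515/124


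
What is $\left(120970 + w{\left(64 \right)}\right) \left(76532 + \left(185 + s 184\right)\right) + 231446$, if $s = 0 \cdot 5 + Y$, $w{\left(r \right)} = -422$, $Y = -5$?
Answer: $9137408202$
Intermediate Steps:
$s = -5$ ($s = 0 \cdot 5 - 5 = 0 - 5 = -5$)
$\left(120970 + w{\left(64 \right)}\right) \left(76532 + \left(185 + s 184\right)\right) + 231446 = \left(120970 - 422\right) \left(76532 + \left(185 - 920\right)\right) + 231446 = 120548 \left(76532 + \left(185 - 920\right)\right) + 231446 = 120548 \left(76532 - 735\right) + 231446 = 120548 \cdot 75797 + 231446 = 9137176756 + 231446 = 9137408202$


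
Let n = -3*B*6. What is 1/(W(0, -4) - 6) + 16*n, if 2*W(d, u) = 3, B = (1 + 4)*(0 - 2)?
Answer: 25918/9 ≈ 2879.8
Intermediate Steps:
B = -10 (B = 5*(-2) = -10)
W(d, u) = 3/2 (W(d, u) = (½)*3 = 3/2)
n = 180 (n = -3*(-10)*6 = 30*6 = 180)
1/(W(0, -4) - 6) + 16*n = 1/(3/2 - 6) + 16*180 = 1/(-9/2) + 2880 = -2/9 + 2880 = 25918/9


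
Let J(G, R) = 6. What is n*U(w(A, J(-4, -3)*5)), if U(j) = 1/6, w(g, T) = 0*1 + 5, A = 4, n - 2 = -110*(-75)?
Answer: 4126/3 ≈ 1375.3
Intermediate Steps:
n = 8252 (n = 2 - 110*(-75) = 2 + 8250 = 8252)
w(g, T) = 5 (w(g, T) = 0 + 5 = 5)
U(j) = ⅙
n*U(w(A, J(-4, -3)*5)) = 8252*(⅙) = 4126/3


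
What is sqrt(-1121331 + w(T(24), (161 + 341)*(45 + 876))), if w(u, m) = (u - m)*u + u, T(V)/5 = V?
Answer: 3*I*sqrt(6287539) ≈ 7522.5*I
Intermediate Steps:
T(V) = 5*V
w(u, m) = u + u*(u - m) (w(u, m) = u*(u - m) + u = u + u*(u - m))
sqrt(-1121331 + w(T(24), (161 + 341)*(45 + 876))) = sqrt(-1121331 + (5*24)*(1 + 5*24 - (161 + 341)*(45 + 876))) = sqrt(-1121331 + 120*(1 + 120 - 502*921)) = sqrt(-1121331 + 120*(1 + 120 - 1*462342)) = sqrt(-1121331 + 120*(1 + 120 - 462342)) = sqrt(-1121331 + 120*(-462221)) = sqrt(-1121331 - 55466520) = sqrt(-56587851) = 3*I*sqrt(6287539)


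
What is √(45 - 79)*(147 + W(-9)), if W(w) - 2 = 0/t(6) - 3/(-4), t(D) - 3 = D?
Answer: 599*I*√34/4 ≈ 873.19*I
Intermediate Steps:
t(D) = 3 + D
W(w) = 11/4 (W(w) = 2 + (0/(3 + 6) - 3/(-4)) = 2 + (0/9 - 3*(-¼)) = 2 + (0*(⅑) + ¾) = 2 + (0 + ¾) = 2 + ¾ = 11/4)
√(45 - 79)*(147 + W(-9)) = √(45 - 79)*(147 + 11/4) = √(-34)*(599/4) = (I*√34)*(599/4) = 599*I*√34/4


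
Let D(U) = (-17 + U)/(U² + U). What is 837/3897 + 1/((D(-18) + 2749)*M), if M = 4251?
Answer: 110848818345/516102357199 ≈ 0.21478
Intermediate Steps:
D(U) = (-17 + U)/(U + U²)
837/3897 + 1/((D(-18) + 2749)*M) = 837/3897 + 1/(((-17 - 18)/((-18)*(1 - 18)) + 2749)*4251) = 837*(1/3897) + (1/4251)/(-1/18*(-35)/(-17) + 2749) = 93/433 + (1/4251)/(-1/18*(-1/17)*(-35) + 2749) = 93/433 + (1/4251)/(-35/306 + 2749) = 93/433 + (1/4251)/(841159/306) = 93/433 + (306/841159)*(1/4251) = 93/433 + 102/1191922303 = 110848818345/516102357199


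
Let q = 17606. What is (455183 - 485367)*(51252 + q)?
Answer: -2078409872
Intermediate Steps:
(455183 - 485367)*(51252 + q) = (455183 - 485367)*(51252 + 17606) = -30184*68858 = -2078409872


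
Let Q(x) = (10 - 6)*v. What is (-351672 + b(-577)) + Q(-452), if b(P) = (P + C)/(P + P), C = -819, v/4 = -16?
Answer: -203061758/577 ≈ -3.5193e+5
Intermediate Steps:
v = -64 (v = 4*(-16) = -64)
Q(x) = -256 (Q(x) = (10 - 6)*(-64) = 4*(-64) = -256)
b(P) = (-819 + P)/(2*P) (b(P) = (P - 819)/(P + P) = (-819 + P)/((2*P)) = (-819 + P)*(1/(2*P)) = (-819 + P)/(2*P))
(-351672 + b(-577)) + Q(-452) = (-351672 + (½)*(-819 - 577)/(-577)) - 256 = (-351672 + (½)*(-1/577)*(-1396)) - 256 = (-351672 + 698/577) - 256 = -202914046/577 - 256 = -203061758/577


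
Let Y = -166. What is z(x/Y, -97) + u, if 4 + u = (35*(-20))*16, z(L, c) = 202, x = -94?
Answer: -11002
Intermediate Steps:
u = -11204 (u = -4 + (35*(-20))*16 = -4 - 700*16 = -4 - 11200 = -11204)
z(x/Y, -97) + u = 202 - 11204 = -11002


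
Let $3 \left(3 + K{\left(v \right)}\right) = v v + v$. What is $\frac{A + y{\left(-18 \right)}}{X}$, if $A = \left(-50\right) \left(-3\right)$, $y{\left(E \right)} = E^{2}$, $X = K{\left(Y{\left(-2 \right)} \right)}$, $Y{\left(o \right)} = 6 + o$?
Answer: $\frac{1422}{11} \approx 129.27$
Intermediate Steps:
$K{\left(v \right)} = -3 + \frac{v}{3} + \frac{v^{2}}{3}$ ($K{\left(v \right)} = -3 + \frac{v v + v}{3} = -3 + \frac{v^{2} + v}{3} = -3 + \frac{v + v^{2}}{3} = -3 + \left(\frac{v}{3} + \frac{v^{2}}{3}\right) = -3 + \frac{v}{3} + \frac{v^{2}}{3}$)
$X = \frac{11}{3}$ ($X = -3 + \frac{6 - 2}{3} + \frac{\left(6 - 2\right)^{2}}{3} = -3 + \frac{1}{3} \cdot 4 + \frac{4^{2}}{3} = -3 + \frac{4}{3} + \frac{1}{3} \cdot 16 = -3 + \frac{4}{3} + \frac{16}{3} = \frac{11}{3} \approx 3.6667$)
$A = 150$
$\frac{A + y{\left(-18 \right)}}{X} = \frac{150 + \left(-18\right)^{2}}{\frac{11}{3}} = \left(150 + 324\right) \frac{3}{11} = 474 \cdot \frac{3}{11} = \frac{1422}{11}$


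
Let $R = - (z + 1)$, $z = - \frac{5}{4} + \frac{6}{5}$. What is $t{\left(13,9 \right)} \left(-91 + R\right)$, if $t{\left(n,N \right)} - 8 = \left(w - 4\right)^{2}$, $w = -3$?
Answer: $- \frac{104823}{20} \approx -5241.1$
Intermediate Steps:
$z = - \frac{1}{20}$ ($z = \left(-5\right) \frac{1}{4} + 6 \cdot \frac{1}{5} = - \frac{5}{4} + \frac{6}{5} = - \frac{1}{20} \approx -0.05$)
$R = - \frac{19}{20}$ ($R = - (- \frac{1}{20} + 1) = \left(-1\right) \frac{19}{20} = - \frac{19}{20} \approx -0.95$)
$t{\left(n,N \right)} = 57$ ($t{\left(n,N \right)} = 8 + \left(-3 - 4\right)^{2} = 8 + \left(-7\right)^{2} = 8 + 49 = 57$)
$t{\left(13,9 \right)} \left(-91 + R\right) = 57 \left(-91 - \frac{19}{20}\right) = 57 \left(- \frac{1839}{20}\right) = - \frac{104823}{20}$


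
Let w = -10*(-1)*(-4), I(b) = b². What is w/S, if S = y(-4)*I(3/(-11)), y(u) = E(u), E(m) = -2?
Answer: 2420/9 ≈ 268.89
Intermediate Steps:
y(u) = -2
w = -40 (w = 10*(-4) = -40)
S = -18/121 (S = -2*(3/(-11))² = -2*(3*(-1/11))² = -2*(-3/11)² = -2*9/121 = -18/121 ≈ -0.14876)
w/S = -40/(-18/121) = -40*(-121/18) = 2420/9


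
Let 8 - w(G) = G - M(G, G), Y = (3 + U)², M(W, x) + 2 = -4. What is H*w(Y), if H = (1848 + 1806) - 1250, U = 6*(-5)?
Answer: -1747708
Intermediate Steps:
M(W, x) = -6 (M(W, x) = -2 - 4 = -6)
U = -30
Y = 729 (Y = (3 - 30)² = (-27)² = 729)
w(G) = 2 - G (w(G) = 8 - (G - 1*(-6)) = 8 - (G + 6) = 8 - (6 + G) = 8 + (-6 - G) = 2 - G)
H = 2404 (H = 3654 - 1250 = 2404)
H*w(Y) = 2404*(2 - 1*729) = 2404*(2 - 729) = 2404*(-727) = -1747708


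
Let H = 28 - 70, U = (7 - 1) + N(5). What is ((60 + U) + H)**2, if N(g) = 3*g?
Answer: 1521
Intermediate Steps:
U = 21 (U = (7 - 1) + 3*5 = 6 + 15 = 21)
H = -42
((60 + U) + H)**2 = ((60 + 21) - 42)**2 = (81 - 42)**2 = 39**2 = 1521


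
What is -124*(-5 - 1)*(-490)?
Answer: -364560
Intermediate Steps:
-124*(-5 - 1)*(-490) = -124*(-6)*(-490) = -31*(-24)*(-490) = 744*(-490) = -364560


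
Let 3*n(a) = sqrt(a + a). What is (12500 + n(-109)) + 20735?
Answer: 33235 + I*sqrt(218)/3 ≈ 33235.0 + 4.9216*I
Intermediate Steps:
n(a) = sqrt(2)*sqrt(a)/3 (n(a) = sqrt(a + a)/3 = sqrt(2*a)/3 = (sqrt(2)*sqrt(a))/3 = sqrt(2)*sqrt(a)/3)
(12500 + n(-109)) + 20735 = (12500 + sqrt(2)*sqrt(-109)/3) + 20735 = (12500 + sqrt(2)*(I*sqrt(109))/3) + 20735 = (12500 + I*sqrt(218)/3) + 20735 = 33235 + I*sqrt(218)/3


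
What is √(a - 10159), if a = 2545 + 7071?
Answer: I*√543 ≈ 23.302*I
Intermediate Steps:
a = 9616
√(a - 10159) = √(9616 - 10159) = √(-543) = I*√543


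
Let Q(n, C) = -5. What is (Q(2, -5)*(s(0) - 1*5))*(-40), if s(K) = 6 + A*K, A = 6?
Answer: 200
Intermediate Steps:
s(K) = 6 + 6*K
(Q(2, -5)*(s(0) - 1*5))*(-40) = -5*((6 + 6*0) - 1*5)*(-40) = -5*((6 + 0) - 5)*(-40) = -5*(6 - 5)*(-40) = -5*1*(-40) = -5*(-40) = 200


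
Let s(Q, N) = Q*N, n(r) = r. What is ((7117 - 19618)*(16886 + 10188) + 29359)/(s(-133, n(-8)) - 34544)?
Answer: 67684543/6696 ≈ 10108.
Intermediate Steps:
s(Q, N) = N*Q
((7117 - 19618)*(16886 + 10188) + 29359)/(s(-133, n(-8)) - 34544) = ((7117 - 19618)*(16886 + 10188) + 29359)/(-8*(-133) - 34544) = (-12501*27074 + 29359)/(1064 - 34544) = (-338452074 + 29359)/(-33480) = -338422715*(-1/33480) = 67684543/6696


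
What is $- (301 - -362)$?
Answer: $-663$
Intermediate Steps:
$- (301 - -362) = - (301 + 362) = \left(-1\right) 663 = -663$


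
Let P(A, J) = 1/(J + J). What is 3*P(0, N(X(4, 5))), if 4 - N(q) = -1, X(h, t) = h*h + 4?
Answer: 3/10 ≈ 0.30000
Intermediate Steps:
X(h, t) = 4 + h² (X(h, t) = h² + 4 = 4 + h²)
N(q) = 5 (N(q) = 4 - 1*(-1) = 4 + 1 = 5)
P(A, J) = 1/(2*J)
3*P(0, N(X(4, 5))) = 3*((½)/5) = 3*((½)*(⅕)) = 3*(⅒) = 3/10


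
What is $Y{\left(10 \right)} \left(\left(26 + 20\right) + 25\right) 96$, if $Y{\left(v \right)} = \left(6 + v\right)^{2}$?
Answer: $1744896$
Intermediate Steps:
$Y{\left(10 \right)} \left(\left(26 + 20\right) + 25\right) 96 = \left(6 + 10\right)^{2} \left(\left(26 + 20\right) + 25\right) 96 = 16^{2} \left(46 + 25\right) 96 = 256 \cdot 71 \cdot 96 = 18176 \cdot 96 = 1744896$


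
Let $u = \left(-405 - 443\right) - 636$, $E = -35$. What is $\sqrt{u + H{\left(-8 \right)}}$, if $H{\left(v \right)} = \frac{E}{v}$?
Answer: $\frac{i \sqrt{23674}}{4} \approx 38.466 i$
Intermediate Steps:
$H{\left(v \right)} = - \frac{35}{v}$
$u = -1484$ ($u = -848 - 636 = -1484$)
$\sqrt{u + H{\left(-8 \right)}} = \sqrt{-1484 - \frac{35}{-8}} = \sqrt{-1484 - - \frac{35}{8}} = \sqrt{-1484 + \frac{35}{8}} = \sqrt{- \frac{11837}{8}} = \frac{i \sqrt{23674}}{4}$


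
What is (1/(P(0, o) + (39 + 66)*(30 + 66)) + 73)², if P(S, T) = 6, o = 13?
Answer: 542106765841/101727396 ≈ 5329.0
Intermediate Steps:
(1/(P(0, o) + (39 + 66)*(30 + 66)) + 73)² = (1/(6 + (39 + 66)*(30 + 66)) + 73)² = (1/(6 + 105*96) + 73)² = (1/(6 + 10080) + 73)² = (1/10086 + 73)² = (736279/10086)² = 542106765841/101727396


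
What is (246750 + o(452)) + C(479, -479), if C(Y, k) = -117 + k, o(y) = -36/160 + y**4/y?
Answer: 3703662471/40 ≈ 9.2592e+7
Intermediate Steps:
o(y) = -9/40 + y**3 (o(y) = -36*1/160 + y**3 = -9/40 + y**3)
(246750 + o(452)) + C(479, -479) = (246750 + (-9/40 + 452**3)) + (-117 - 479) = (246750 + (-9/40 + 92345408)) - 596 = (246750 + 3693816311/40) - 596 = 3703686311/40 - 596 = 3703662471/40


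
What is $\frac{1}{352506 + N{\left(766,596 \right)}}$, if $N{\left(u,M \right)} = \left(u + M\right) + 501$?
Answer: $\frac{1}{354369} \approx 2.8219 \cdot 10^{-6}$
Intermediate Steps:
$N{\left(u,M \right)} = 501 + M + u$ ($N{\left(u,M \right)} = \left(M + u\right) + 501 = 501 + M + u$)
$\frac{1}{352506 + N{\left(766,596 \right)}} = \frac{1}{352506 + \left(501 + 596 + 766\right)} = \frac{1}{352506 + 1863} = \frac{1}{354369}$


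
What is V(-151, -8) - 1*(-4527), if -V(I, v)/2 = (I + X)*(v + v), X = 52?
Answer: 1359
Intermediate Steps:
V(I, v) = -4*v*(52 + I) (V(I, v) = -2*(I + 52)*(v + v) = -2*(52 + I)*2*v = -4*v*(52 + I))
V(-151, -8) - 1*(-4527) = -4*(-8)*(52 - 151) - 1*(-4527) = -4*(-8)*(-99) + 4527 = -3168 + 4527 = 1359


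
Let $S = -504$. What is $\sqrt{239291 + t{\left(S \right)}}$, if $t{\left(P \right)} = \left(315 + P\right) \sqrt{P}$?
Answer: $\sqrt{239291 - 1134 i \sqrt{14}} \approx 489.19 - 4.337 i$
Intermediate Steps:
$t{\left(P \right)} = \sqrt{P} \left(315 + P\right)$
$\sqrt{239291 + t{\left(S \right)}} = \sqrt{239291 + \sqrt{-504} \left(315 - 504\right)} = \sqrt{239291 + 6 i \sqrt{14} \left(-189\right)} = \sqrt{239291 - 1134 i \sqrt{14}}$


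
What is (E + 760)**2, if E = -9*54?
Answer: 75076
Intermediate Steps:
E = -486
(E + 760)**2 = (-486 + 760)**2 = 274**2 = 75076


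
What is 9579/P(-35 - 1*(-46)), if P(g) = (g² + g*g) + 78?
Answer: 9579/320 ≈ 29.934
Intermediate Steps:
P(g) = 78 + 2*g² (P(g) = (g² + g²) + 78 = 2*g² + 78 = 78 + 2*g²)
9579/P(-35 - 1*(-46)) = 9579/(78 + 2*(-35 - 1*(-46))²) = 9579/(78 + 2*(-35 + 46)²) = 9579/(78 + 2*11²) = 9579/(78 + 2*121) = 9579/(78 + 242) = 9579/320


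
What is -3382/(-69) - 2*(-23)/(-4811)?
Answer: 16267628/331959 ≈ 49.005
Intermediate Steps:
-3382/(-69) - 2*(-23)/(-4811) = -3382*(-1/69) + 46*(-1/4811) = 3382/69 - 46/4811 = 16267628/331959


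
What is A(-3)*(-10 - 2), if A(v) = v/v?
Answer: -12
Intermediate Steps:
A(v) = 1
A(-3)*(-10 - 2) = 1*(-10 - 2) = 1*(-12) = -12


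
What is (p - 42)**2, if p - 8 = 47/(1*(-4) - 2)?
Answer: 63001/36 ≈ 1750.0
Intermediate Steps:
p = 1/6 (p = 8 + 47/(1*(-4) - 2) = 8 + 47/(-4 - 2) = 8 + 47/(-6) = 8 + 47*(-1/6) = 8 - 47/6 = 1/6 ≈ 0.16667)
(p - 42)**2 = (1/6 - 42)**2 = (-251/6)**2 = 63001/36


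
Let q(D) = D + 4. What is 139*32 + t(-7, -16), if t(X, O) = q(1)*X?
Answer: 4413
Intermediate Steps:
q(D) = 4 + D
t(X, O) = 5*X (t(X, O) = (4 + 1)*X = 5*X)
139*32 + t(-7, -16) = 139*32 + 5*(-7) = 4448 - 35 = 4413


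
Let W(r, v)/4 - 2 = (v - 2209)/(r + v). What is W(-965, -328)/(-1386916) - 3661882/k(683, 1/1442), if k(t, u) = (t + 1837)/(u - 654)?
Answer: 338189249013195491/355859615160 ≈ 9.5034e+5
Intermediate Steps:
W(r, v) = 8 + 4*(-2209 + v)/(r + v) (W(r, v) = 8 + 4*((v - 2209)/(r + v)) = 8 + 4*((-2209 + v)/(r + v)) = 8 + 4*(-2209 + v)/(r + v))
k(t, u) = (1837 + t)/(-654 + u)
W(-965, -328)/(-1386916) - 3661882/k(683, 1/1442) = (4*(-2209 + 2*(-965) + 3*(-328))/(-965 - 328))/(-1386916) - 3661882*(-654 + 1/1442)/(1837 + 683) = (4*(-2209 - 1930 - 984)/(-1293))*(-1/1386916) - 3661882/(2520/(-654 + 1/1442)) = (4*(-1/1293)*(-5123))*(-1/1386916) - 3661882/(2520/(-943067/1442)) = (20492/1293)*(-1/1386916) - 3661882/((-1442/943067*2520)) = -47/4113033 - 3661882/(-3633840/943067) = -47/4113033 - 3661882*(-943067/3633840) = -47/4113033 + 246671433721/259560 = 338189249013195491/355859615160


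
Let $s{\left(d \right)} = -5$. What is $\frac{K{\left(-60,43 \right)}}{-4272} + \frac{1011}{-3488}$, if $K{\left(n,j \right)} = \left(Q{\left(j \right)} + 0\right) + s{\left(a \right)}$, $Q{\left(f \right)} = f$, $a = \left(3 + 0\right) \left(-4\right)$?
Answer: $- \frac{278221}{931296} \approx -0.29875$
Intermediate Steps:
$a = -12$ ($a = 3 \left(-4\right) = -12$)
$K{\left(n,j \right)} = -5 + j$ ($K{\left(n,j \right)} = \left(j + 0\right) - 5 = j - 5 = -5 + j$)
$\frac{K{\left(-60,43 \right)}}{-4272} + \frac{1011}{-3488} = \frac{-5 + 43}{-4272} + \frac{1011}{-3488} = 38 \left(- \frac{1}{4272}\right) + 1011 \left(- \frac{1}{3488}\right) = - \frac{19}{2136} - \frac{1011}{3488} = - \frac{278221}{931296}$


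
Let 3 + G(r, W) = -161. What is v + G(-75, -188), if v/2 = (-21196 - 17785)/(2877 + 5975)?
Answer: -764845/4426 ≈ -172.81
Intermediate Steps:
G(r, W) = -164 (G(r, W) = -3 - 161 = -164)
v = -38981/4426 (v = 2*((-21196 - 17785)/(2877 + 5975)) = 2*(-38981/8852) = -38981/4426 ≈ -8.8073)
v + G(-75, -188) = -38981/4426 - 164 = -764845/4426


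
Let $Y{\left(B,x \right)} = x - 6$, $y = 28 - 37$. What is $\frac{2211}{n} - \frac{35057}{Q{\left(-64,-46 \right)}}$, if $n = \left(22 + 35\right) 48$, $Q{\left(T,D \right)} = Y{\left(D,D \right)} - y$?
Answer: $\frac{32003675}{39216} \approx 816.09$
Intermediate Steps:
$y = -9$
$Y{\left(B,x \right)} = -6 + x$ ($Y{\left(B,x \right)} = x - 6 = -6 + x$)
$Q{\left(T,D \right)} = 3 + D$ ($Q{\left(T,D \right)} = \left(-6 + D\right) - -9 = \left(-6 + D\right) + 9 = 3 + D$)
$n = 2736$ ($n = 57 \cdot 48 = 2736$)
$\frac{2211}{n} - \frac{35057}{Q{\left(-64,-46 \right)}} = \frac{2211}{2736} - \frac{35057}{3 - 46} = 2211 \cdot \frac{1}{2736} - \frac{35057}{-43} = \frac{737}{912} - - \frac{35057}{43} = \frac{737}{912} + \frac{35057}{43} = \frac{32003675}{39216}$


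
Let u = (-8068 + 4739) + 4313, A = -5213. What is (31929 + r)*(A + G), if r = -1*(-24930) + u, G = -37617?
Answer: -2477415690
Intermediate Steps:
u = 984 (u = -3329 + 4313 = 984)
r = 25914 (r = -1*(-24930) + 984 = 24930 + 984 = 25914)
(31929 + r)*(A + G) = (31929 + 25914)*(-5213 - 37617) = 57843*(-42830) = -2477415690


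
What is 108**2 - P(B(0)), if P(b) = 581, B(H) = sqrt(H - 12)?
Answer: 11083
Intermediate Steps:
B(H) = sqrt(-12 + H)
108**2 - P(B(0)) = 108**2 - 1*581 = 11664 - 581 = 11083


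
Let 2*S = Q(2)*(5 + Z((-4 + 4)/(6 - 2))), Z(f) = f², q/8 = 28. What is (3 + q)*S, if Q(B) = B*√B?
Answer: 1135*√2 ≈ 1605.1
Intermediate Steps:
q = 224 (q = 8*28 = 224)
Q(B) = B^(3/2)
S = 5*√2 (S = (2^(3/2)*(5 + ((-4 + 4)/(6 - 2))²))/2 = ((2*√2)*(5 + (0/4)²))/2 = ((2*√2)*(5 + (0*(¼))²))/2 = ((2*√2)*(5 + 0²))/2 = ((2*√2)*(5 + 0))/2 = ((2*√2)*5)/2 = (10*√2)/2 = 5*√2 ≈ 7.0711)
(3 + q)*S = (3 + 224)*(5*√2) = 227*(5*√2) = 1135*√2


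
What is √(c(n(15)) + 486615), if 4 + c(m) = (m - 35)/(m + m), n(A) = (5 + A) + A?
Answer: √486611 ≈ 697.58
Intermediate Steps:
n(A) = 5 + 2*A
c(m) = -4 + (-35 + m)/(2*m) (c(m) = -4 + (m - 35)/(m + m) = -4 + (-35 + m)/((2*m)) = -4 + (-35 + m)*(1/(2*m)) = -4 + (-35 + m)/(2*m))
√(c(n(15)) + 486615) = √(7*(-5 - (5 + 2*15))/(2*(5 + 2*15)) + 486615) = √(7*(-5 - (5 + 30))/(2*(5 + 30)) + 486615) = √((7/2)*(-5 - 1*35)/35 + 486615) = √((7/2)*(1/35)*(-5 - 35) + 486615) = √((7/2)*(1/35)*(-40) + 486615) = √(-4 + 486615) = √486611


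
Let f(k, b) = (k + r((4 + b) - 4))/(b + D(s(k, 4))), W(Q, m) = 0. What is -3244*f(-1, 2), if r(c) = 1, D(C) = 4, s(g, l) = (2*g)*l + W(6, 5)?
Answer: 0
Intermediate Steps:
s(g, l) = 2*g*l (s(g, l) = (2*g)*l + 0 = 2*g*l + 0 = 2*g*l)
f(k, b) = (1 + k)/(4 + b) (f(k, b) = (k + 1)/(b + 4) = (1 + k)/(4 + b))
-3244*f(-1, 2) = -3244*(1 - 1)/(4 + 2) = -3244*0/6 = -1622*0/3 = -3244*0 = 0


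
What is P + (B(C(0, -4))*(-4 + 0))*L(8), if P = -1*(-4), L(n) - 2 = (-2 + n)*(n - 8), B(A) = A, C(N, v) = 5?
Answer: -36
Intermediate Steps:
L(n) = 2 + (-8 + n)*(-2 + n) (L(n) = 2 + (-2 + n)*(n - 8) = 2 + (-2 + n)*(-8 + n) = 2 + (-8 + n)*(-2 + n))
P = 4
P + (B(C(0, -4))*(-4 + 0))*L(8) = 4 + (5*(-4 + 0))*(18 + 8**2 - 10*8) = 4 + (5*(-4))*(18 + 64 - 80) = 4 - 20*2 = 4 - 40 = -36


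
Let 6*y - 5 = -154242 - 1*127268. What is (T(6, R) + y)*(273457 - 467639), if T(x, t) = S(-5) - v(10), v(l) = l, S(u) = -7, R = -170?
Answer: 9113835079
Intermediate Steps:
y = -93835/2 (y = 5/6 + (-154242 - 1*127268)/6 = 5/6 + (-154242 - 127268)/6 = 5/6 + (1/6)*(-281510) = 5/6 - 140755/3 = -93835/2 ≈ -46918.)
T(x, t) = -17 (T(x, t) = -7 - 1*10 = -7 - 10 = -17)
(T(6, R) + y)*(273457 - 467639) = (-17 - 93835/2)*(273457 - 467639) = -93869/2*(-194182) = 9113835079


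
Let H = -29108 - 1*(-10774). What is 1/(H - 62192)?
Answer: -1/80526 ≈ -1.2418e-5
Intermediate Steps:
H = -18334 (H = -29108 + 10774 = -18334)
1/(H - 62192) = 1/(-18334 - 62192) = 1/(-80526) = -1/80526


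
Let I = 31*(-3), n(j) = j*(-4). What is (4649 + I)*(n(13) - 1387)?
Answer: -6556084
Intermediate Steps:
n(j) = -4*j
I = -93
(4649 + I)*(n(13) - 1387) = (4649 - 93)*(-4*13 - 1387) = 4556*(-52 - 1387) = 4556*(-1439) = -6556084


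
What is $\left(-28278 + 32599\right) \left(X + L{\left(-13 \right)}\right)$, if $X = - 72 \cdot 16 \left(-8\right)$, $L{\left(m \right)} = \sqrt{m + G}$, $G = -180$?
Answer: $39822336 + 4321 i \sqrt{193} \approx 3.9822 \cdot 10^{7} + 60029.0 i$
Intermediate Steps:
$L{\left(m \right)} = \sqrt{-180 + m}$ ($L{\left(m \right)} = \sqrt{m - 180} = \sqrt{-180 + m}$)
$X = 9216$ ($X = \left(-72\right) \left(-128\right) = 9216$)
$\left(-28278 + 32599\right) \left(X + L{\left(-13 \right)}\right) = \left(-28278 + 32599\right) \left(9216 + \sqrt{-180 - 13}\right) = 4321 \left(9216 + \sqrt{-193}\right) = 4321 \left(9216 + i \sqrt{193}\right) = 39822336 + 4321 i \sqrt{193}$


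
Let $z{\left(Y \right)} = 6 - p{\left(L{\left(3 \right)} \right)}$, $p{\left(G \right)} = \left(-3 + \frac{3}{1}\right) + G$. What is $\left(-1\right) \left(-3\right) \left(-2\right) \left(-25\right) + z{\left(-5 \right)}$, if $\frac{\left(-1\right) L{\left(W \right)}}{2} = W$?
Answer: $162$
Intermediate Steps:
$L{\left(W \right)} = - 2 W$
$p{\left(G \right)} = G$ ($p{\left(G \right)} = \left(-3 + 3 \cdot 1\right) + G = \left(-3 + 3\right) + G = 0 + G = G$)
$z{\left(Y \right)} = 12$ ($z{\left(Y \right)} = 6 - \left(-2\right) 3 = 6 - -6 = 6 + 6 = 12$)
$\left(-1\right) \left(-3\right) \left(-2\right) \left(-25\right) + z{\left(-5 \right)} = \left(-1\right) \left(-3\right) \left(-2\right) \left(-25\right) + 12 = 3 \left(-2\right) \left(-25\right) + 12 = \left(-6\right) \left(-25\right) + 12 = 150 + 12 = 162$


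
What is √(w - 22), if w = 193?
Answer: 3*√19 ≈ 13.077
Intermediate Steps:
√(w - 22) = √(193 - 22) = √171 = 3*√19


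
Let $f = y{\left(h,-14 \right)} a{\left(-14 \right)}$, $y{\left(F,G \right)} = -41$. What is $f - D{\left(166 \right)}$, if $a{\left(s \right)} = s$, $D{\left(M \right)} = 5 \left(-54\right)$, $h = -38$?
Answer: $844$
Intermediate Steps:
$D{\left(M \right)} = -270$
$f = 574$ ($f = \left(-41\right) \left(-14\right) = 574$)
$f - D{\left(166 \right)} = 574 - -270 = 574 + 270 = 844$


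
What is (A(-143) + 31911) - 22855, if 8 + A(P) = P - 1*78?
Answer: 8827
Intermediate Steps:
A(P) = -86 + P (A(P) = -8 + (P - 1*78) = -8 + (P - 78) = -8 + (-78 + P) = -86 + P)
(A(-143) + 31911) - 22855 = ((-86 - 143) + 31911) - 22855 = (-229 + 31911) - 22855 = 31682 - 22855 = 8827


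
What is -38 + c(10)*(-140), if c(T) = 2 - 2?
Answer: -38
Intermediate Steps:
c(T) = 0
-38 + c(10)*(-140) = -38 + 0*(-140) = -38 + 0 = -38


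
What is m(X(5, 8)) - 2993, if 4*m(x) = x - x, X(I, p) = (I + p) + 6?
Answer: -2993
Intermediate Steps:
X(I, p) = 6 + I + p
m(x) = 0 (m(x) = (x - x)/4 = (1/4)*0 = 0)
m(X(5, 8)) - 2993 = 0 - 2993 = -2993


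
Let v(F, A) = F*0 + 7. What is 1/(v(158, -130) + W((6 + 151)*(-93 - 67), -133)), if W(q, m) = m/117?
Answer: 117/686 ≈ 0.17055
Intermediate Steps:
v(F, A) = 7 (v(F, A) = 0 + 7 = 7)
W(q, m) = m/117 (W(q, m) = m*(1/117) = m/117)
1/(v(158, -130) + W((6 + 151)*(-93 - 67), -133)) = 1/(7 + (1/117)*(-133)) = 1/(7 - 133/117) = 1/(686/117) = 117/686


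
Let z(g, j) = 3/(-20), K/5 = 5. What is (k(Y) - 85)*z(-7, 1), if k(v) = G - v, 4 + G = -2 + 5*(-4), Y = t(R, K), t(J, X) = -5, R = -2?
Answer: 159/10 ≈ 15.900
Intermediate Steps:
K = 25 (K = 5*5 = 25)
z(g, j) = -3/20 (z(g, j) = 3*(-1/20) = -3/20)
Y = -5
G = -26 (G = -4 + (-2 + 5*(-4)) = -4 + (-2 - 20) = -4 - 22 = -26)
k(v) = -26 - v
(k(Y) - 85)*z(-7, 1) = ((-26 - 1*(-5)) - 85)*(-3/20) = ((-26 + 5) - 85)*(-3/20) = (-21 - 85)*(-3/20) = -106*(-3/20) = 159/10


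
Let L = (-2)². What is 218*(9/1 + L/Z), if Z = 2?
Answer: 2398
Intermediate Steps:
L = 4
218*(9/1 + L/Z) = 218*(9/1 + 4/2) = 218*(9*1 + 4*(½)) = 218*(9 + 2) = 218*11 = 2398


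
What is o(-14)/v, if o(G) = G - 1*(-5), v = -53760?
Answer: 3/17920 ≈ 0.00016741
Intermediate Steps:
o(G) = 5 + G (o(G) = G + 5 = 5 + G)
o(-14)/v = (5 - 14)/(-53760) = -9*(-1/53760) = 3/17920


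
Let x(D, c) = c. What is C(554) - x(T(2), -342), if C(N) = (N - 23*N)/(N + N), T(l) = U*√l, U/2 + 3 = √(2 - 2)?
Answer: 331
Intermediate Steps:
U = -6 (U = -6 + 2*√(2 - 2) = -6 + 2*√0 = -6 + 2*0 = -6 + 0 = -6)
T(l) = -6*√l
C(N) = -11 (C(N) = (-22*N)/((2*N)) = (-22*N)*(1/(2*N)) = -11)
C(554) - x(T(2), -342) = -11 - 1*(-342) = -11 + 342 = 331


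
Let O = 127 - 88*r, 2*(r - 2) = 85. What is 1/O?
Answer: -1/3789 ≈ -0.00026392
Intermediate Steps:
r = 89/2 (r = 2 + (½)*85 = 2 + 85/2 = 89/2 ≈ 44.500)
O = -3789 (O = 127 - 88*89/2 = 127 - 3916 = -3789)
1/O = 1/(-3789) = -1/3789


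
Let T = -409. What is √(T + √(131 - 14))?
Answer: √(-409 + 3*√13) ≈ 19.955*I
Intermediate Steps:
√(T + √(131 - 14)) = √(-409 + √(131 - 14)) = √(-409 + √117) = √(-409 + 3*√13)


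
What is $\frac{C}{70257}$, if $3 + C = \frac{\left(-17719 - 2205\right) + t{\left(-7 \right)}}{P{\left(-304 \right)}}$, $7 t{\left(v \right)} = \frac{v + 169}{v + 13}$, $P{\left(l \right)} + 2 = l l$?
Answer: $- \frac{50735}{1108514946} \approx -4.5768 \cdot 10^{-5}$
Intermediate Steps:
$P{\left(l \right)} = -2 + l^{2}$ ($P{\left(l \right)} = -2 + l l = -2 + l^{2}$)
$t{\left(v \right)} = \frac{169 + v}{7 \left(13 + v\right)}$ ($t{\left(v \right)} = \frac{\left(v + 169\right) \frac{1}{v + 13}}{7} = \frac{\left(169 + v\right) \frac{1}{13 + v}}{7} = \frac{\frac{1}{13 + v} \left(169 + v\right)}{7} = \frac{169 + v}{7 \left(13 + v\right)}$)
$C = - \frac{50735}{15778}$ ($C = -3 + \frac{\left(-17719 - 2205\right) + \frac{169 - 7}{7 \left(13 - 7\right)}}{-2 + \left(-304\right)^{2}} = -3 + \frac{-19924 + \frac{1}{7} \cdot \frac{1}{6} \cdot 162}{-2 + 92416} = -3 + \frac{-19924 + \frac{1}{7} \cdot \frac{1}{6} \cdot 162}{92414} = -3 + \left(-19924 + \frac{27}{7}\right) \frac{1}{92414} = -3 - \frac{3401}{15778} = - \frac{50735}{15778} \approx -3.2156$)
$\frac{C}{70257} = - \frac{50735}{15778 \cdot 70257} = \left(- \frac{50735}{15778}\right) \frac{1}{70257} = - \frac{50735}{1108514946}$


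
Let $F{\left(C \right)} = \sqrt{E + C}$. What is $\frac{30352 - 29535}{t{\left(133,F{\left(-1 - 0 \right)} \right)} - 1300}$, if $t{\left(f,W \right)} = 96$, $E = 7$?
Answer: $- \frac{19}{28} \approx -0.67857$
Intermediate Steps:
$F{\left(C \right)} = \sqrt{7 + C}$
$\frac{30352 - 29535}{t{\left(133,F{\left(-1 - 0 \right)} \right)} - 1300} = \frac{30352 - 29535}{96 - 1300} = \frac{817}{96 - 1300} = \frac{817}{-1204} = 817 \left(- \frac{1}{1204}\right) = - \frac{19}{28}$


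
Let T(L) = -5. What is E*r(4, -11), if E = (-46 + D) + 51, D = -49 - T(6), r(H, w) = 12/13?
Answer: -36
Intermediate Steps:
r(H, w) = 12/13 (r(H, w) = 12*(1/13) = 12/13)
D = -44 (D = -49 - 1*(-5) = -49 + 5 = -44)
E = -39 (E = (-46 - 44) + 51 = -90 + 51 = -39)
E*r(4, -11) = -39*12/13 = -36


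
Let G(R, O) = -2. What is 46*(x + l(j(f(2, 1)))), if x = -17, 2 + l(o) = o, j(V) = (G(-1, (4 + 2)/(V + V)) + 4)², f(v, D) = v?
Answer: -690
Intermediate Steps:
j(V) = 4 (j(V) = (-2 + 4)² = 2² = 4)
l(o) = -2 + o
46*(x + l(j(f(2, 1)))) = 46*(-17 + (-2 + 4)) = 46*(-17 + 2) = 46*(-15) = -690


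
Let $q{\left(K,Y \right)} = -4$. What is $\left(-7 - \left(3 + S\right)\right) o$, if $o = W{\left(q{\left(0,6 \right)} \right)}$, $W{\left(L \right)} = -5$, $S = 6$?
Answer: $80$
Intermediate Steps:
$o = -5$
$\left(-7 - \left(3 + S\right)\right) o = \left(-7 - 9\right) \left(-5\right) = \left(-16\right) \left(-5\right) = 80$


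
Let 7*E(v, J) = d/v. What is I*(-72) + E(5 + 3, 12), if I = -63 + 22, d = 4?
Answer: 41329/14 ≈ 2952.1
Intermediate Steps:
E(v, J) = 4/(7*v) (E(v, J) = (4/v)/7 = 4/(7*v))
I = -41
I*(-72) + E(5 + 3, 12) = -41*(-72) + 4/(7*(5 + 3)) = 2952 + (4/7)/8 = 2952 + (4/7)*(1/8) = 2952 + 1/14 = 41329/14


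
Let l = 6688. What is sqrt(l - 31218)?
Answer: I*sqrt(24530) ≈ 156.62*I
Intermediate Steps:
sqrt(l - 31218) = sqrt(6688 - 31218) = sqrt(-24530) = I*sqrt(24530)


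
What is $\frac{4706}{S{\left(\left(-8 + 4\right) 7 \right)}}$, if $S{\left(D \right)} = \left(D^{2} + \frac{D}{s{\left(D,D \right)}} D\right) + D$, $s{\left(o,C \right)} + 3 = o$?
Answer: $\frac{72943}{11326} \approx 6.4403$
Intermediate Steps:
$s{\left(o,C \right)} = -3 + o$
$S{\left(D \right)} = D + D^{2} + \frac{D^{2}}{-3 + D}$ ($S{\left(D \right)} = \left(D^{2} + \frac{D}{-3 + D} D\right) + D = \left(D^{2} + \frac{D^{2}}{-3 + D}\right) + D = D + D^{2} + \frac{D^{2}}{-3 + D}$)
$\frac{4706}{S{\left(\left(-8 + 4\right) 7 \right)}} = \frac{4706}{\left(-8 + 4\right) 7 \frac{1}{-3 + \left(-8 + 4\right) 7} \left(-3 + \left(\left(-8 + 4\right) 7\right)^{2} - \left(-8 + 4\right) 7\right)} = \frac{4706}{\left(-4\right) 7 \frac{1}{-3 - 28} \left(-3 + \left(\left(-4\right) 7\right)^{2} - \left(-4\right) 7\right)} = \frac{4706}{\left(-28\right) \frac{1}{-3 - 28} \left(-3 + \left(-28\right)^{2} - -28\right)} = \frac{4706}{\left(-28\right) \frac{1}{-31} \left(-3 + 784 + 28\right)} = \frac{4706}{\left(-28\right) \left(- \frac{1}{31}\right) 809} = \frac{4706}{\frac{22652}{31}} = 4706 \cdot \frac{31}{22652} = \frac{72943}{11326}$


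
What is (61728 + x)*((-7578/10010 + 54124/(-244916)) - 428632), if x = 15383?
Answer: -1446988651993626048/43778735 ≈ -3.3052e+10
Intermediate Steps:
(61728 + x)*((-7578/10010 + 54124/(-244916)) - 428632) = (61728 + 15383)*((-7578/10010 + 54124/(-244916)) - 428632) = 77111*((-7578*1/10010 + 54124*(-1/244916)) - 428632) = 77111*((-3789/5005 - 1933/8747) - 428632) = 77111*(-42817048/43778735 - 428632) = 77111*(-18765009557568/43778735) = -1446988651993626048/43778735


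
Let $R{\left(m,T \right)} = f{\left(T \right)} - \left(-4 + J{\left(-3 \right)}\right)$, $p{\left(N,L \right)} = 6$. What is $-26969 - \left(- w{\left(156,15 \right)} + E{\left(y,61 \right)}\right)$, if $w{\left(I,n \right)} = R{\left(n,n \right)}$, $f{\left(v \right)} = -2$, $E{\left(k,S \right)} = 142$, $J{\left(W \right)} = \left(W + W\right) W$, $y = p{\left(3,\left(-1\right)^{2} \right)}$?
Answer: $-27127$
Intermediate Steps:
$y = 6$
$J{\left(W \right)} = 2 W^{2}$ ($J{\left(W \right)} = 2 W W = 2 W^{2}$)
$R{\left(m,T \right)} = -16$ ($R{\left(m,T \right)} = -2 + \left(4 - 2 \left(-3\right)^{2}\right) = -2 + \left(4 - 2 \cdot 9\right) = -2 + \left(4 - 18\right) = -2 - 14 = -16$)
$w{\left(I,n \right)} = -16$
$-26969 - \left(- w{\left(156,15 \right)} + E{\left(y,61 \right)}\right) = -26969 - 158 = -27127$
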